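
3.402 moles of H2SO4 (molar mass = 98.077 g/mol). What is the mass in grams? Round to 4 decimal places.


mass = n * M
mass = 3.402 * 98.077
mass = 333.657954 g, rounded to 4 dp:

333.6580 g


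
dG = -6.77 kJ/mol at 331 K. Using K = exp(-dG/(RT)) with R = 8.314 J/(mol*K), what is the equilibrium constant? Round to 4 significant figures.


dG is in kJ/mol; multiply by 1000 to match R in J/(mol*K).
RT = 8.314 * 331 = 2751.934 J/mol
exponent = -dG*1000 / (RT) = -(-6.77*1000) / 2751.934 = 2.46008807
K = exp(2.46008807)
K = 11.705842, rounded to 4 significant figures:

11.71


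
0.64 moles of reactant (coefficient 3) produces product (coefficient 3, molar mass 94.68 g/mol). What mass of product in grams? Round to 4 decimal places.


Use the coefficient ratio to convert reactant moles to product moles, then multiply by the product's molar mass.
moles_P = moles_R * (coeff_P / coeff_R) = 0.64 * (3/3) = 0.64
mass_P = moles_P * M_P = 0.64 * 94.68
mass_P = 60.5952 g, rounded to 4 dp:

60.5952 g


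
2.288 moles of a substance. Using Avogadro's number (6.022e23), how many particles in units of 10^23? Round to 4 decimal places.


N = n * NA, then divide by 1e23 for the requested units.
N / 1e23 = n * 6.022
N / 1e23 = 2.288 * 6.022
N / 1e23 = 13.778336, rounded to 4 dp:

13.7783


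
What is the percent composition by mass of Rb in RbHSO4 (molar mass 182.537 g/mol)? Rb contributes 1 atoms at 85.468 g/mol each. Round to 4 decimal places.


pct = 100 * (n_elem * M_elem) / M_total
mass_contribution = 1 * 85.468 = 85.468 g/mol
pct = 100 * 85.468 / 182.537
pct = 46.82228808 %, rounded to 4 dp:

46.8223 %


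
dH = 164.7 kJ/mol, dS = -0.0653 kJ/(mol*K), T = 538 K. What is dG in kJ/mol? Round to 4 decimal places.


Gibbs: dG = dH - T*dS (consistent units, dS already in kJ/(mol*K)).
T*dS = 538 * -0.0653 = -35.1314
dG = 164.7 - (-35.1314)
dG = 199.8314 kJ/mol, rounded to 4 dp:

199.8314 kJ/mol


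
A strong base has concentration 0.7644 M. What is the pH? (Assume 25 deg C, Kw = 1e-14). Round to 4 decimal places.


A strong base dissociates completely, so [OH-] equals the given concentration.
pOH = -log10([OH-]) = -log10(0.7644) = 0.116679
pH = 14 - pOH = 14 - 0.116679
pH = 13.883321, rounded to 4 dp:

13.8833


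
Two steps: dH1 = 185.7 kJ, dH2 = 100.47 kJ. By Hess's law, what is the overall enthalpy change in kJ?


Hess's law: enthalpy is a state function, so add the step enthalpies.
dH_total = dH1 + dH2 = 185.7 + (100.47)
dH_total = 286.17 kJ:

286.17 kJ


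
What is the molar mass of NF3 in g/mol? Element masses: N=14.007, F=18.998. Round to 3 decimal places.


M = sum(count * atomic_mass) over atoms.
M = 1*14.007 + 3*18.998
M = 14.007 + 56.994
M = 71.001 g/mol, rounded to 3 dp:

71.001 g/mol


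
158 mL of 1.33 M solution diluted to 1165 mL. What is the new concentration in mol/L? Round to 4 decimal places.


Dilution: M1*V1 = M2*V2, solve for M2.
M2 = M1*V1 / V2
M2 = 1.33 * 158 / 1165
M2 = 210.14 / 1165
M2 = 0.18037768 mol/L, rounded to 4 dp:

0.1804 mol/L


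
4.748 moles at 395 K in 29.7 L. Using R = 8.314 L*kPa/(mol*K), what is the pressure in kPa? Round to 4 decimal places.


PV = nRT, solve for P = nRT / V.
nRT = 4.748 * 8.314 * 395 = 15592.5744
P = 15592.5744 / 29.7
P = 525.00250505 kPa, rounded to 4 dp:

525.0025 kPa


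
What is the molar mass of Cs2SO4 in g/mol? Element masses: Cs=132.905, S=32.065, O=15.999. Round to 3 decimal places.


M = sum(count * atomic_mass) over atoms.
M = 2*132.905 + 1*32.065 + 4*15.999
M = 265.81 + 32.065 + 63.996
M = 361.871 g/mol, rounded to 3 dp:

361.871 g/mol


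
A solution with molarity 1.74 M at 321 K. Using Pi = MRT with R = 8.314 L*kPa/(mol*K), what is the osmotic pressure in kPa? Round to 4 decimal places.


Osmotic pressure (van't Hoff): Pi = M*R*T.
RT = 8.314 * 321 = 2668.794
Pi = 1.74 * 2668.794
Pi = 4643.70156 kPa, rounded to 4 dp:

4643.7016 kPa


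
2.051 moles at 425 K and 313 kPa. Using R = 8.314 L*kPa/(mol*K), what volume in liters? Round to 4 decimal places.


PV = nRT, solve for V = nRT / P.
nRT = 2.051 * 8.314 * 425 = 7247.106
V = 7247.106 / 313
V = 23.15369329 L, rounded to 4 dp:

23.1537 L


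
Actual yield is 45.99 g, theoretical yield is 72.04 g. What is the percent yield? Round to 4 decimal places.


% yield = 100 * actual / theoretical
% yield = 100 * 45.99 / 72.04
% yield = 63.83953359 %, rounded to 4 dp:

63.8395 %


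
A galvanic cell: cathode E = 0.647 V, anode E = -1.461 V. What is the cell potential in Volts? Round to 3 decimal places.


Standard cell potential: E_cell = E_cathode - E_anode.
E_cell = 0.647 - (-1.461)
E_cell = 2.108 V, rounded to 3 dp:

2.108 V


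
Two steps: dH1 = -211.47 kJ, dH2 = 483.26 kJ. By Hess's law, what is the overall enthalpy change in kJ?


Hess's law: enthalpy is a state function, so add the step enthalpies.
dH_total = dH1 + dH2 = -211.47 + (483.26)
dH_total = 271.79 kJ:

271.79 kJ


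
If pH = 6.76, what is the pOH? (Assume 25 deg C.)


At 25 deg C, pH + pOH = 14.
pOH = 14 - pH = 14 - 6.76
pOH = 7.24:

7.24


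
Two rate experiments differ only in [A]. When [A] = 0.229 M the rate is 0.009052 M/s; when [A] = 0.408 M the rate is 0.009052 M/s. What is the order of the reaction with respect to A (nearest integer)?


Rate is proportional to [A]^n, so rate2/rate1 = ([A]2/[A]1)^n. Take logs to solve for n.
rate2/rate1 = 0.009052 / 0.009052 = 1.0
[A]2/[A]1 = 0.408 / 0.229 = 1.7817
n = ln(1.0) / ln(1.7817) = 0.0
Nearest integer order:

0


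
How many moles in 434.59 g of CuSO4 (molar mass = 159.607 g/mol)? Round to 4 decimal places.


n = mass / M
n = 434.59 / 159.607
n = 2.72287556 mol, rounded to 4 dp:

2.7229 mol


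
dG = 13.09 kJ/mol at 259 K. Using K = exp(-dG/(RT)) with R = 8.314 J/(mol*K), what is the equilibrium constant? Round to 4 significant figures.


dG is in kJ/mol; multiply by 1000 to match R in J/(mol*K).
RT = 8.314 * 259 = 2153.326 J/mol
exponent = -dG*1000 / (RT) = -(13.09*1000) / 2153.326 = -6.07896807
K = exp(-6.07896807)
K = 0.0022905391, rounded to 4 significant figures:

0.002291


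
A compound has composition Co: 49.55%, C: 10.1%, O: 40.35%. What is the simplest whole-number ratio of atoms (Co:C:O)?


Assume 100 g of compound, divide each mass% by atomic mass to get moles, then normalize by the smallest to get a raw atom ratio.
Moles per 100 g: Co: 49.55/58.933 = 0.8408, C: 10.1/12.011 = 0.8409, O: 40.35/15.999 = 2.522
Raw ratio (divide by min = 0.8408): Co: 1.0, C: 1.0, O: 3.0
Multiply by 1 to clear fractions: Co: 1.0 ~= 1, C: 1.0 ~= 1, O: 3.0 ~= 3
Reduce by GCD to get the simplest whole-number ratio:

1:1:3


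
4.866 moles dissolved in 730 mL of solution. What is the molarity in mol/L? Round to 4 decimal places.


Convert volume to liters: V_L = V_mL / 1000.
V_L = 730 / 1000 = 0.73 L
M = n / V_L = 4.866 / 0.73
M = 6.66575342 mol/L, rounded to 4 dp:

6.6658 mol/L


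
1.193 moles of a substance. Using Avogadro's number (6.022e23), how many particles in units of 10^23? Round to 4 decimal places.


N = n * NA, then divide by 1e23 for the requested units.
N / 1e23 = n * 6.022
N / 1e23 = 1.193 * 6.022
N / 1e23 = 7.184246, rounded to 4 dp:

7.1842


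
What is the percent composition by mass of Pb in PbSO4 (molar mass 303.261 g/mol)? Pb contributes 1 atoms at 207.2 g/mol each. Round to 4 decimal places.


pct = 100 * (n_elem * M_elem) / M_total
mass_contribution = 1 * 207.2 = 207.2 g/mol
pct = 100 * 207.2 / 303.261
pct = 68.32398495 %, rounded to 4 dp:

68.3240 %


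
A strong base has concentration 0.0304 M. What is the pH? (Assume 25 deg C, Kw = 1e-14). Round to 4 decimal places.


A strong base dissociates completely, so [OH-] equals the given concentration.
pOH = -log10([OH-]) = -log10(0.0304) = 1.517126
pH = 14 - pOH = 14 - 1.517126
pH = 12.482874, rounded to 4 dp:

12.4829


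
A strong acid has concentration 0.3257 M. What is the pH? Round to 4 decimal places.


A strong acid dissociates completely, so [H+] equals the given concentration.
pH = -log10([H+]) = -log10(0.3257)
pH = 0.48718224, rounded to 4 dp:

0.4872


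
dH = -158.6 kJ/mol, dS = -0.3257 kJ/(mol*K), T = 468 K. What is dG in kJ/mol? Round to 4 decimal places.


Gibbs: dG = dH - T*dS (consistent units, dS already in kJ/(mol*K)).
T*dS = 468 * -0.3257 = -152.4276
dG = -158.6 - (-152.4276)
dG = -6.1724 kJ/mol, rounded to 4 dp:

-6.1724 kJ/mol


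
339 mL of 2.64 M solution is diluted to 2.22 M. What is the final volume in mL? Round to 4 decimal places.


Dilution: M1*V1 = M2*V2, solve for V2.
V2 = M1*V1 / M2
V2 = 2.64 * 339 / 2.22
V2 = 894.96 / 2.22
V2 = 403.13513514 mL, rounded to 4 dp:

403.1351 mL


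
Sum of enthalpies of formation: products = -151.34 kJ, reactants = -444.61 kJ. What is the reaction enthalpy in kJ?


dH_rxn = sum(dH_f products) - sum(dH_f reactants)
dH_rxn = -151.34 - (-444.61)
dH_rxn = 293.27 kJ:

293.27 kJ


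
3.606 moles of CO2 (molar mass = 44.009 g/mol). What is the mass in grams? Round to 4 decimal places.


mass = n * M
mass = 3.606 * 44.009
mass = 158.696454 g, rounded to 4 dp:

158.6965 g


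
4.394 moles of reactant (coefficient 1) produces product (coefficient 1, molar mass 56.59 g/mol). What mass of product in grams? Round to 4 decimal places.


Use the coefficient ratio to convert reactant moles to product moles, then multiply by the product's molar mass.
moles_P = moles_R * (coeff_P / coeff_R) = 4.394 * (1/1) = 4.394
mass_P = moles_P * M_P = 4.394 * 56.59
mass_P = 248.65646 g, rounded to 4 dp:

248.6565 g


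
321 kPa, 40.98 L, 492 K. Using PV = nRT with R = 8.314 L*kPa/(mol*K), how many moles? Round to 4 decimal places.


PV = nRT, solve for n = PV / (RT).
PV = 321 * 40.98 = 13154.58
RT = 8.314 * 492 = 4090.488
n = 13154.58 / 4090.488
n = 3.21589502 mol, rounded to 4 dp:

3.2159 mol


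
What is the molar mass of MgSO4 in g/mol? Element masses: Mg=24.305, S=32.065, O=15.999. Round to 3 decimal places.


M = sum(count * atomic_mass) over atoms.
M = 1*24.305 + 1*32.065 + 4*15.999
M = 24.305 + 32.065 + 63.996
M = 120.366 g/mol, rounded to 3 dp:

120.366 g/mol


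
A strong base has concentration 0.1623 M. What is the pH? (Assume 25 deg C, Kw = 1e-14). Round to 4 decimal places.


A strong base dissociates completely, so [OH-] equals the given concentration.
pOH = -log10([OH-]) = -log10(0.1623) = 0.789681
pH = 14 - pOH = 14 - 0.789681
pH = 13.210319, rounded to 4 dp:

13.2103


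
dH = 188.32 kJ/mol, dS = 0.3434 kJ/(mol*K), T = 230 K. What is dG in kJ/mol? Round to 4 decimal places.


Gibbs: dG = dH - T*dS (consistent units, dS already in kJ/(mol*K)).
T*dS = 230 * 0.3434 = 78.982
dG = 188.32 - (78.982)
dG = 109.338 kJ/mol, rounded to 4 dp:

109.3380 kJ/mol


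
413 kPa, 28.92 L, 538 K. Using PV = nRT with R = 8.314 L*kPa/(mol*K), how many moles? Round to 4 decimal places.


PV = nRT, solve for n = PV / (RT).
PV = 413 * 28.92 = 11943.96
RT = 8.314 * 538 = 4472.932
n = 11943.96 / 4472.932
n = 2.67027534 mol, rounded to 4 dp:

2.6703 mol


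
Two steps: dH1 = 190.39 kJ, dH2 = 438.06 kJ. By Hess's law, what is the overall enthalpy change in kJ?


Hess's law: enthalpy is a state function, so add the step enthalpies.
dH_total = dH1 + dH2 = 190.39 + (438.06)
dH_total = 628.45 kJ:

628.45 kJ


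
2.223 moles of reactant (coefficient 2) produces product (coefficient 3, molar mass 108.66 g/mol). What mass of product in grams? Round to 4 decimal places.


Use the coefficient ratio to convert reactant moles to product moles, then multiply by the product's molar mass.
moles_P = moles_R * (coeff_P / coeff_R) = 2.223 * (3/2) = 3.3345
mass_P = moles_P * M_P = 3.3345 * 108.66
mass_P = 362.32677 g, rounded to 4 dp:

362.3268 g


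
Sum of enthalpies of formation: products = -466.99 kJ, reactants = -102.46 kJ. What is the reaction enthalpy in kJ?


dH_rxn = sum(dH_f products) - sum(dH_f reactants)
dH_rxn = -466.99 - (-102.46)
dH_rxn = -364.53 kJ:

-364.53 kJ


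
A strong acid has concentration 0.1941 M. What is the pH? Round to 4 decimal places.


A strong acid dissociates completely, so [H+] equals the given concentration.
pH = -log10([H+]) = -log10(0.1941)
pH = 0.71197446, rounded to 4 dp:

0.7120


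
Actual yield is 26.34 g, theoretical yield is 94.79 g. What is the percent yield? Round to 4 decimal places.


% yield = 100 * actual / theoretical
% yield = 100 * 26.34 / 94.79
% yield = 27.78774132 %, rounded to 4 dp:

27.7877 %


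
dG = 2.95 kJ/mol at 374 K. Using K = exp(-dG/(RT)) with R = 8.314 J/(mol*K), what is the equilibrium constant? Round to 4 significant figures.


dG is in kJ/mol; multiply by 1000 to match R in J/(mol*K).
RT = 8.314 * 374 = 3109.436 J/mol
exponent = -dG*1000 / (RT) = -(2.95*1000) / 3109.436 = -0.94872511
K = exp(-0.94872511)
K = 0.38723439, rounded to 4 significant figures:

0.3872


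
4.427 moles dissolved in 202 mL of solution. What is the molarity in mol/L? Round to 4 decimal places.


Convert volume to liters: V_L = V_mL / 1000.
V_L = 202 / 1000 = 0.202 L
M = n / V_L = 4.427 / 0.202
M = 21.91584158 mol/L, rounded to 4 dp:

21.9158 mol/L


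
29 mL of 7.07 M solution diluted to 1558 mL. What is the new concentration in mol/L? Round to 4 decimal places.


Dilution: M1*V1 = M2*V2, solve for M2.
M2 = M1*V1 / V2
M2 = 7.07 * 29 / 1558
M2 = 205.03 / 1558
M2 = 0.1315982 mol/L, rounded to 4 dp:

0.1316 mol/L


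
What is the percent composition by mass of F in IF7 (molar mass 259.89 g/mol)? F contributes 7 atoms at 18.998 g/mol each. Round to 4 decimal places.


pct = 100 * (n_elem * M_elem) / M_total
mass_contribution = 7 * 18.998 = 132.986 g/mol
pct = 100 * 132.986 / 259.89
pct = 51.17011043 %, rounded to 4 dp:

51.1701 %


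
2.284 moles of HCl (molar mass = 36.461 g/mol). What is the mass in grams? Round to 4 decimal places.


mass = n * M
mass = 2.284 * 36.461
mass = 83.276924 g, rounded to 4 dp:

83.2769 g


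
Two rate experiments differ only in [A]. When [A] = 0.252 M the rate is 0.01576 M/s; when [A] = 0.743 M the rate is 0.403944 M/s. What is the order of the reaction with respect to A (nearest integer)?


Rate is proportional to [A]^n, so rate2/rate1 = ([A]2/[A]1)^n. Take logs to solve for n.
rate2/rate1 = 0.403944 / 0.01576 = 25.631
[A]2/[A]1 = 0.743 / 0.252 = 2.9484
n = ln(25.631) / ln(2.9484) = 3.0
Nearest integer order:

3


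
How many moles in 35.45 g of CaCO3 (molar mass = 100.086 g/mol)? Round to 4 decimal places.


n = mass / M
n = 35.45 / 100.086
n = 0.35419539 mol, rounded to 4 dp:

0.3542 mol


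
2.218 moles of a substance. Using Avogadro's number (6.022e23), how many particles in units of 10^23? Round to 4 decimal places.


N = n * NA, then divide by 1e23 for the requested units.
N / 1e23 = n * 6.022
N / 1e23 = 2.218 * 6.022
N / 1e23 = 13.356796, rounded to 4 dp:

13.3568


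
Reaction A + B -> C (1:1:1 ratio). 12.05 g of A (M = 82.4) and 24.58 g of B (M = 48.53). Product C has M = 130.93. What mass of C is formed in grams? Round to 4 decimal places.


Find moles of each reactant; the smaller value is the limiting reagent in a 1:1:1 reaction, so moles_C equals moles of the limiter.
n_A = mass_A / M_A = 12.05 / 82.4 = 0.146238 mol
n_B = mass_B / M_B = 24.58 / 48.53 = 0.506491 mol
Limiting reagent: A (smaller), n_limiting = 0.146238 mol
mass_C = n_limiting * M_C = 0.146238 * 130.93
mass_C = 19.14694134 g, rounded to 4 dp:

19.1469 g


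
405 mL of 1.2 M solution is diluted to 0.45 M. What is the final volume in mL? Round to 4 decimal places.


Dilution: M1*V1 = M2*V2, solve for V2.
V2 = M1*V1 / M2
V2 = 1.2 * 405 / 0.45
V2 = 486.0 / 0.45
V2 = 1080.0 mL, rounded to 4 dp:

1080.0000 mL


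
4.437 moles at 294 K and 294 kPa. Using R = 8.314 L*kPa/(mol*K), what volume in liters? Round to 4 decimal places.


PV = nRT, solve for V = nRT / P.
nRT = 4.437 * 8.314 * 294 = 10845.4301
V = 10845.4301 / 294
V = 36.88921803 L, rounded to 4 dp:

36.8892 L


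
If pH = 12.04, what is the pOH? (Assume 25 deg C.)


At 25 deg C, pH + pOH = 14.
pOH = 14 - pH = 14 - 12.04
pOH = 1.96:

1.96


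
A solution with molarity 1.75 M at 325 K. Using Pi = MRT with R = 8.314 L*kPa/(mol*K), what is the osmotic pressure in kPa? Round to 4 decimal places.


Osmotic pressure (van't Hoff): Pi = M*R*T.
RT = 8.314 * 325 = 2702.05
Pi = 1.75 * 2702.05
Pi = 4728.5875 kPa, rounded to 4 dp:

4728.5875 kPa


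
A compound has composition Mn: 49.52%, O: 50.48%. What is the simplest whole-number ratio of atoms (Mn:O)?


Assume 100 g of compound, divide each mass% by atomic mass to get moles, then normalize by the smallest to get a raw atom ratio.
Moles per 100 g: Mn: 49.52/54.938 = 0.9014, O: 50.48/15.999 = 3.1552
Raw ratio (divide by min = 0.9014): Mn: 1.0, O: 3.5
Multiply by 2 to clear fractions: Mn: 2.0 ~= 2, O: 7.001 ~= 7
Reduce by GCD to get the simplest whole-number ratio:

2:7


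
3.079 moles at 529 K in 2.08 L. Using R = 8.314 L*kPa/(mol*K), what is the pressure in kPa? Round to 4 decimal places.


PV = nRT, solve for P = nRT / V.
nRT = 3.079 * 8.314 * 529 = 13541.7684
P = 13541.7684 / 2.08
P = 6510.46557692 kPa, rounded to 4 dp:

6510.4656 kPa


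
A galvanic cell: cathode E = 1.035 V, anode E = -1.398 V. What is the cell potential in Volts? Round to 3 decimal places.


Standard cell potential: E_cell = E_cathode - E_anode.
E_cell = 1.035 - (-1.398)
E_cell = 2.433 V, rounded to 3 dp:

2.433 V


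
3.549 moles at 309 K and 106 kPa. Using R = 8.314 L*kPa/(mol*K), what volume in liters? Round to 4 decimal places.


PV = nRT, solve for V = nRT / P.
nRT = 3.549 * 8.314 * 309 = 9117.4733
V = 9117.4733 / 106
V = 86.01389906 L, rounded to 4 dp:

86.0139 L


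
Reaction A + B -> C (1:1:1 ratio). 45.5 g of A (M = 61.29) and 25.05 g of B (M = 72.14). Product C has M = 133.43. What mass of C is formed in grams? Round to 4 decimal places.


Find moles of each reactant; the smaller value is the limiting reagent in a 1:1:1 reaction, so moles_C equals moles of the limiter.
n_A = mass_A / M_A = 45.5 / 61.29 = 0.742372 mol
n_B = mass_B / M_B = 25.05 / 72.14 = 0.347241 mol
Limiting reagent: B (smaller), n_limiting = 0.347241 mol
mass_C = n_limiting * M_C = 0.347241 * 133.43
mass_C = 46.33236663 g, rounded to 4 dp:

46.3324 g


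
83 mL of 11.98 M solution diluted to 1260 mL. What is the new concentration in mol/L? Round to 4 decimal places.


Dilution: M1*V1 = M2*V2, solve for M2.
M2 = M1*V1 / V2
M2 = 11.98 * 83 / 1260
M2 = 994.34 / 1260
M2 = 0.78915873 mol/L, rounded to 4 dp:

0.7892 mol/L


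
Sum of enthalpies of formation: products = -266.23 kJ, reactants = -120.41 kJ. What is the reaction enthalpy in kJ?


dH_rxn = sum(dH_f products) - sum(dH_f reactants)
dH_rxn = -266.23 - (-120.41)
dH_rxn = -145.82 kJ:

-145.82 kJ


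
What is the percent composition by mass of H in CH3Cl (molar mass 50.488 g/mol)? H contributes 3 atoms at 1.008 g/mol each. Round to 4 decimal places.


pct = 100 * (n_elem * M_elem) / M_total
mass_contribution = 3 * 1.008 = 3.024 g/mol
pct = 100 * 3.024 / 50.488
pct = 5.98954207 %, rounded to 4 dp:

5.9895 %


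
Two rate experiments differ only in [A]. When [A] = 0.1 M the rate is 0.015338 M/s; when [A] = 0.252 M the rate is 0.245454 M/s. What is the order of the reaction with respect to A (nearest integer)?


Rate is proportional to [A]^n, so rate2/rate1 = ([A]2/[A]1)^n. Take logs to solve for n.
rate2/rate1 = 0.245454 / 0.015338 = 16.003
[A]2/[A]1 = 0.252 / 0.1 = 2.52
n = ln(16.003) / ln(2.52) = 3.0
Nearest integer order:

3


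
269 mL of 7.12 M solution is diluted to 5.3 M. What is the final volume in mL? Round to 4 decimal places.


Dilution: M1*V1 = M2*V2, solve for V2.
V2 = M1*V1 / M2
V2 = 7.12 * 269 / 5.3
V2 = 1915.28 / 5.3
V2 = 361.37358491 mL, rounded to 4 dp:

361.3736 mL


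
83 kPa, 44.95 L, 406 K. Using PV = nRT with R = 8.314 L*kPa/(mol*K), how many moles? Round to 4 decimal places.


PV = nRT, solve for n = PV / (RT).
PV = 83 * 44.95 = 3730.85
RT = 8.314 * 406 = 3375.484
n = 3730.85 / 3375.484
n = 1.10527853 mol, rounded to 4 dp:

1.1053 mol


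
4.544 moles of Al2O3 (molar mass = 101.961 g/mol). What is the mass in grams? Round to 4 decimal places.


mass = n * M
mass = 4.544 * 101.961
mass = 463.310784 g, rounded to 4 dp:

463.3108 g


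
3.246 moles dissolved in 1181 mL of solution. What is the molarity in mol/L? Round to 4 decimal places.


Convert volume to liters: V_L = V_mL / 1000.
V_L = 1181 / 1000 = 1.181 L
M = n / V_L = 3.246 / 1.181
M = 2.7485182 mol/L, rounded to 4 dp:

2.7485 mol/L


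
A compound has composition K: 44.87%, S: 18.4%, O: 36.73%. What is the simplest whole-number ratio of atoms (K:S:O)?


Assume 100 g of compound, divide each mass% by atomic mass to get moles, then normalize by the smallest to get a raw atom ratio.
Moles per 100 g: K: 44.87/39.098 = 1.1476, S: 18.4/32.065 = 0.5738, O: 36.73/15.999 = 2.2958
Raw ratio (divide by min = 0.5738): K: 2.0, S: 1.0, O: 4.001
Multiply by 1 to clear fractions: K: 2.0 ~= 2, S: 1.0 ~= 1, O: 4.001 ~= 4
Reduce by GCD to get the simplest whole-number ratio:

2:1:4


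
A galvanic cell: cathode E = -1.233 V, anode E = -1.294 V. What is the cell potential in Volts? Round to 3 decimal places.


Standard cell potential: E_cell = E_cathode - E_anode.
E_cell = -1.233 - (-1.294)
E_cell = 0.061 V, rounded to 3 dp:

0.061 V


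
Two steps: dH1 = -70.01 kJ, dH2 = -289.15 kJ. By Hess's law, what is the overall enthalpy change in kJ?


Hess's law: enthalpy is a state function, so add the step enthalpies.
dH_total = dH1 + dH2 = -70.01 + (-289.15)
dH_total = -359.16 kJ:

-359.16 kJ


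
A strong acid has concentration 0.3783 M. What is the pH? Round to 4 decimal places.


A strong acid dissociates completely, so [H+] equals the given concentration.
pH = -log10([H+]) = -log10(0.3783)
pH = 0.42216366, rounded to 4 dp:

0.4222


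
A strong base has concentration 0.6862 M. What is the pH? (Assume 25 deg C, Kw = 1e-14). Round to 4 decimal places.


A strong base dissociates completely, so [OH-] equals the given concentration.
pOH = -log10([OH-]) = -log10(0.6862) = 0.163549
pH = 14 - pOH = 14 - 0.163549
pH = 13.836451, rounded to 4 dp:

13.8365


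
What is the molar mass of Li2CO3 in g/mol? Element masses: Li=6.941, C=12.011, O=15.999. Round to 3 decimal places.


M = sum(count * atomic_mass) over atoms.
M = 2*6.941 + 1*12.011 + 3*15.999
M = 13.882 + 12.011 + 47.997
M = 73.89 g/mol, rounded to 3 dp:

73.890 g/mol


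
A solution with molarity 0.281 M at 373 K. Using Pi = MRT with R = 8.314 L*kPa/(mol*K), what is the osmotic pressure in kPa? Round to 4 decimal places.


Osmotic pressure (van't Hoff): Pi = M*R*T.
RT = 8.314 * 373 = 3101.122
Pi = 0.281 * 3101.122
Pi = 871.415282 kPa, rounded to 4 dp:

871.4153 kPa


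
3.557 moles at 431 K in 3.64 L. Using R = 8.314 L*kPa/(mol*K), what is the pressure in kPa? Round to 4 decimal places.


PV = nRT, solve for P = nRT / V.
nRT = 3.557 * 8.314 * 431 = 12745.919
P = 12745.919 / 3.64
P = 3501.6260989 kPa, rounded to 4 dp:

3501.6261 kPa


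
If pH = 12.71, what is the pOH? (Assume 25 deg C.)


At 25 deg C, pH + pOH = 14.
pOH = 14 - pH = 14 - 12.71
pOH = 1.29:

1.29


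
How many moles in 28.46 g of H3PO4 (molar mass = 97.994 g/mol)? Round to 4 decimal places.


n = mass / M
n = 28.46 / 97.994
n = 0.29042594 mol, rounded to 4 dp:

0.2904 mol


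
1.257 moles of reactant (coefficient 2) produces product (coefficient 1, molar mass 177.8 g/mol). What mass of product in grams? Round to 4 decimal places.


Use the coefficient ratio to convert reactant moles to product moles, then multiply by the product's molar mass.
moles_P = moles_R * (coeff_P / coeff_R) = 1.257 * (1/2) = 0.6285
mass_P = moles_P * M_P = 0.6285 * 177.8
mass_P = 111.7473 g, rounded to 4 dp:

111.7473 g


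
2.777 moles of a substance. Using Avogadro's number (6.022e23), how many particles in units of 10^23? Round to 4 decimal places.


N = n * NA, then divide by 1e23 for the requested units.
N / 1e23 = n * 6.022
N / 1e23 = 2.777 * 6.022
N / 1e23 = 16.723094, rounded to 4 dp:

16.7231


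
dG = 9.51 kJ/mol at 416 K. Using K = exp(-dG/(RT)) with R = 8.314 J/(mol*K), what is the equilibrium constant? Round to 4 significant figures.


dG is in kJ/mol; multiply by 1000 to match R in J/(mol*K).
RT = 8.314 * 416 = 3458.624 J/mol
exponent = -dG*1000 / (RT) = -(9.51*1000) / 3458.624 = -2.74964842
K = exp(-2.74964842)
K = 0.063950341, rounded to 4 significant figures:

0.06395


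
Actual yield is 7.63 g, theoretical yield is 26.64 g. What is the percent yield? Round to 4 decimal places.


% yield = 100 * actual / theoretical
% yield = 100 * 7.63 / 26.64
% yield = 28.64114114 %, rounded to 4 dp:

28.6411 %


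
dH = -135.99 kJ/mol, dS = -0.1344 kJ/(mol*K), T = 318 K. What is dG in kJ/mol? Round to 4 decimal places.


Gibbs: dG = dH - T*dS (consistent units, dS already in kJ/(mol*K)).
T*dS = 318 * -0.1344 = -42.7392
dG = -135.99 - (-42.7392)
dG = -93.2508 kJ/mol, rounded to 4 dp:

-93.2508 kJ/mol


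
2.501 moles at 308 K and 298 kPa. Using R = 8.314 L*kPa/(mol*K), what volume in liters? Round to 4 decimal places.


PV = nRT, solve for V = nRT / P.
nRT = 2.501 * 8.314 * 308 = 6404.3407
V = 6404.3407 / 298
V = 21.49107617 L, rounded to 4 dp:

21.4911 L


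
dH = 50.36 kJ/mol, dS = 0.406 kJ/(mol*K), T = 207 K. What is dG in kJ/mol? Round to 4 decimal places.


Gibbs: dG = dH - T*dS (consistent units, dS already in kJ/(mol*K)).
T*dS = 207 * 0.406 = 84.042
dG = 50.36 - (84.042)
dG = -33.682 kJ/mol, rounded to 4 dp:

-33.6820 kJ/mol


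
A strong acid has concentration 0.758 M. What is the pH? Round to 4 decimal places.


A strong acid dissociates completely, so [H+] equals the given concentration.
pH = -log10([H+]) = -log10(0.758)
pH = 0.12033079, rounded to 4 dp:

0.1203


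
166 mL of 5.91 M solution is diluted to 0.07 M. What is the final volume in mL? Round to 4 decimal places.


Dilution: M1*V1 = M2*V2, solve for V2.
V2 = M1*V1 / M2
V2 = 5.91 * 166 / 0.07
V2 = 981.06 / 0.07
V2 = 14015.14285714 mL, rounded to 4 dp:

14015.1429 mL


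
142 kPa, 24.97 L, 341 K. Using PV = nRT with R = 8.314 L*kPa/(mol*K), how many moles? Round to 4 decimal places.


PV = nRT, solve for n = PV / (RT).
PV = 142 * 24.97 = 3545.74
RT = 8.314 * 341 = 2835.074
n = 3545.74 / 2835.074
n = 1.25066929 mol, rounded to 4 dp:

1.2507 mol


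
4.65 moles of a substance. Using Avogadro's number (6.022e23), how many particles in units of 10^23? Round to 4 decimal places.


N = n * NA, then divide by 1e23 for the requested units.
N / 1e23 = n * 6.022
N / 1e23 = 4.65 * 6.022
N / 1e23 = 28.0023, rounded to 4 dp:

28.0023


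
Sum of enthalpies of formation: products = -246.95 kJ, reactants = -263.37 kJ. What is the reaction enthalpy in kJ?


dH_rxn = sum(dH_f products) - sum(dH_f reactants)
dH_rxn = -246.95 - (-263.37)
dH_rxn = 16.42 kJ:

16.42 kJ


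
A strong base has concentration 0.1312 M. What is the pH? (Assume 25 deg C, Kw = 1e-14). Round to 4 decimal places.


A strong base dissociates completely, so [OH-] equals the given concentration.
pOH = -log10([OH-]) = -log10(0.1312) = 0.882066
pH = 14 - pOH = 14 - 0.882066
pH = 13.117934, rounded to 4 dp:

13.1179


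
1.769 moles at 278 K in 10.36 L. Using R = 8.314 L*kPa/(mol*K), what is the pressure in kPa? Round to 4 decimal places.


PV = nRT, solve for P = nRT / V.
nRT = 1.769 * 8.314 * 278 = 4088.6755
P = 4088.6755 / 10.36
P = 394.6597973 kPa, rounded to 4 dp:

394.6598 kPa


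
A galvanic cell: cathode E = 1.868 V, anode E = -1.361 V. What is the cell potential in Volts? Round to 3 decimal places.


Standard cell potential: E_cell = E_cathode - E_anode.
E_cell = 1.868 - (-1.361)
E_cell = 3.229 V, rounded to 3 dp:

3.229 V


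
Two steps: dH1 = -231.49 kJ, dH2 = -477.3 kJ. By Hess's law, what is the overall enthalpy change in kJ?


Hess's law: enthalpy is a state function, so add the step enthalpies.
dH_total = dH1 + dH2 = -231.49 + (-477.3)
dH_total = -708.79 kJ:

-708.79 kJ


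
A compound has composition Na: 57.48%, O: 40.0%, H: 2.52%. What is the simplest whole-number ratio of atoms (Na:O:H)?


Assume 100 g of compound, divide each mass% by atomic mass to get moles, then normalize by the smallest to get a raw atom ratio.
Moles per 100 g: Na: 57.48/22.99 = 2.5002, O: 40.0/15.999 = 2.5002, H: 2.52/1.008 = 2.5
Raw ratio (divide by min = 2.5): Na: 1.0, O: 1.0, H: 1.0
Multiply by 1 to clear fractions: Na: 1.0 ~= 1, O: 1.0 ~= 1, H: 1.0 ~= 1
Reduce by GCD to get the simplest whole-number ratio:

1:1:1


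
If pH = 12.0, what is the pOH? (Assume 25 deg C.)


At 25 deg C, pH + pOH = 14.
pOH = 14 - pH = 14 - 12.0
pOH = 2.0:

2.00


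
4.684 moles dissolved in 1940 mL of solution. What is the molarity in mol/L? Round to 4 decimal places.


Convert volume to liters: V_L = V_mL / 1000.
V_L = 1940 / 1000 = 1.94 L
M = n / V_L = 4.684 / 1.94
M = 2.41443299 mol/L, rounded to 4 dp:

2.4144 mol/L


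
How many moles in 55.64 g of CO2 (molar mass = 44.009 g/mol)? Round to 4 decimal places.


n = mass / M
n = 55.64 / 44.009
n = 1.26428685 mol, rounded to 4 dp:

1.2643 mol


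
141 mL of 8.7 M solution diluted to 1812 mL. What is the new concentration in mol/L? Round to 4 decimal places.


Dilution: M1*V1 = M2*V2, solve for M2.
M2 = M1*V1 / V2
M2 = 8.7 * 141 / 1812
M2 = 1226.7 / 1812
M2 = 0.67698675 mol/L, rounded to 4 dp:

0.6770 mol/L


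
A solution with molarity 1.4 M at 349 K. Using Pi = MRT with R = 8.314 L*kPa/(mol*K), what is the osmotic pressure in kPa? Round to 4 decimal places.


Osmotic pressure (van't Hoff): Pi = M*R*T.
RT = 8.314 * 349 = 2901.586
Pi = 1.4 * 2901.586
Pi = 4062.2204 kPa, rounded to 4 dp:

4062.2204 kPa


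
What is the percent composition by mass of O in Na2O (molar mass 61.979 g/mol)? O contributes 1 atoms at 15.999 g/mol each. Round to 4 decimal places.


pct = 100 * (n_elem * M_elem) / M_total
mass_contribution = 1 * 15.999 = 15.999 g/mol
pct = 100 * 15.999 / 61.979
pct = 25.81358202 %, rounded to 4 dp:

25.8136 %


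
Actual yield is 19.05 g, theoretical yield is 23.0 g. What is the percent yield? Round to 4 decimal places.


% yield = 100 * actual / theoretical
% yield = 100 * 19.05 / 23.0
% yield = 82.82608696 %, rounded to 4 dp:

82.8261 %


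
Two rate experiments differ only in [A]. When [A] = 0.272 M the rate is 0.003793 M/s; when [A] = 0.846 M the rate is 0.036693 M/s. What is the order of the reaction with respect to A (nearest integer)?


Rate is proportional to [A]^n, so rate2/rate1 = ([A]2/[A]1)^n. Take logs to solve for n.
rate2/rate1 = 0.036693 / 0.003793 = 9.6739
[A]2/[A]1 = 0.846 / 0.272 = 3.1103
n = ln(9.6739) / ln(3.1103) = 2.0
Nearest integer order:

2


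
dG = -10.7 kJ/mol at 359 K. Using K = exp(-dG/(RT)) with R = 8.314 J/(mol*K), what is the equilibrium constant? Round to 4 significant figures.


dG is in kJ/mol; multiply by 1000 to match R in J/(mol*K).
RT = 8.314 * 359 = 2984.726 J/mol
exponent = -dG*1000 / (RT) = -(-10.7*1000) / 2984.726 = 3.58491868
K = exp(3.58491868)
K = 36.050426, rounded to 4 significant figures:

36.05


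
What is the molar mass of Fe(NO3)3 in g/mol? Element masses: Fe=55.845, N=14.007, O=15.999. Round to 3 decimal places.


M = sum(count * atomic_mass) over atoms.
M = 1*55.845 + 3*14.007 + 9*15.999
M = 55.845 + 42.021 + 143.991
M = 241.857 g/mol, rounded to 3 dp:

241.857 g/mol


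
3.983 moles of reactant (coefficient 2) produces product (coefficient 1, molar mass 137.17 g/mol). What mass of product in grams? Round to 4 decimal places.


Use the coefficient ratio to convert reactant moles to product moles, then multiply by the product's molar mass.
moles_P = moles_R * (coeff_P / coeff_R) = 3.983 * (1/2) = 1.9915
mass_P = moles_P * M_P = 1.9915 * 137.17
mass_P = 273.174055 g, rounded to 4 dp:

273.1741 g


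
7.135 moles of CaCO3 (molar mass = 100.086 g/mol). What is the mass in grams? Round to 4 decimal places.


mass = n * M
mass = 7.135 * 100.086
mass = 714.11361 g, rounded to 4 dp:

714.1136 g


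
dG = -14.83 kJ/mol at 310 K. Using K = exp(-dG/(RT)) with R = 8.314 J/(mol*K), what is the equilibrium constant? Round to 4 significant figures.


dG is in kJ/mol; multiply by 1000 to match R in J/(mol*K).
RT = 8.314 * 310 = 2577.34 J/mol
exponent = -dG*1000 / (RT) = -(-14.83*1000) / 2577.34 = 5.75399443
K = exp(5.75399443)
K = 315.44818, rounded to 4 significant figures:

315.4


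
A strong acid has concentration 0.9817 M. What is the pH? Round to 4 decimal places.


A strong acid dissociates completely, so [H+] equals the given concentration.
pH = -log10([H+]) = -log10(0.9817)
pH = 0.00802121, rounded to 4 dp:

0.0080


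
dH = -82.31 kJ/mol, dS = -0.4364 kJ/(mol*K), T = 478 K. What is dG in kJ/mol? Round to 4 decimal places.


Gibbs: dG = dH - T*dS (consistent units, dS already in kJ/(mol*K)).
T*dS = 478 * -0.4364 = -208.5992
dG = -82.31 - (-208.5992)
dG = 126.2892 kJ/mol, rounded to 4 dp:

126.2892 kJ/mol


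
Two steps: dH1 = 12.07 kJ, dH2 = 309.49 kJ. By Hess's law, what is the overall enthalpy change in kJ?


Hess's law: enthalpy is a state function, so add the step enthalpies.
dH_total = dH1 + dH2 = 12.07 + (309.49)
dH_total = 321.56 kJ:

321.56 kJ


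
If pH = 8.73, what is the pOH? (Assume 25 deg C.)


At 25 deg C, pH + pOH = 14.
pOH = 14 - pH = 14 - 8.73
pOH = 5.27:

5.27


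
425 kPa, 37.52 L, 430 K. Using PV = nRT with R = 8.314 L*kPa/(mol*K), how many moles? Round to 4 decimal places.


PV = nRT, solve for n = PV / (RT).
PV = 425 * 37.52 = 15946.0
RT = 8.314 * 430 = 3575.02
n = 15946.0 / 3575.02
n = 4.46039463 mol, rounded to 4 dp:

4.4604 mol


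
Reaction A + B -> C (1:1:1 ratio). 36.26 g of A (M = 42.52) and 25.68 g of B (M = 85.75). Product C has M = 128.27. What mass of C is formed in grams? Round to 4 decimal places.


Find moles of each reactant; the smaller value is the limiting reagent in a 1:1:1 reaction, so moles_C equals moles of the limiter.
n_A = mass_A / M_A = 36.26 / 42.52 = 0.852775 mol
n_B = mass_B / M_B = 25.68 / 85.75 = 0.299475 mol
Limiting reagent: B (smaller), n_limiting = 0.299475 mol
mass_C = n_limiting * M_C = 0.299475 * 128.27
mass_C = 38.41365825 g, rounded to 4 dp:

38.4137 g


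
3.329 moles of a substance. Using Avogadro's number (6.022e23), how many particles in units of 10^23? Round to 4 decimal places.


N = n * NA, then divide by 1e23 for the requested units.
N / 1e23 = n * 6.022
N / 1e23 = 3.329 * 6.022
N / 1e23 = 20.047238, rounded to 4 dp:

20.0472


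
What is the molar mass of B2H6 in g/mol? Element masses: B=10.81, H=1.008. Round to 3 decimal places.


M = sum(count * atomic_mass) over atoms.
M = 2*10.81 + 6*1.008
M = 21.62 + 6.048
M = 27.668 g/mol, rounded to 3 dp:

27.668 g/mol


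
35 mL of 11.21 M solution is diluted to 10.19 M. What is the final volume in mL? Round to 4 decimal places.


Dilution: M1*V1 = M2*V2, solve for V2.
V2 = M1*V1 / M2
V2 = 11.21 * 35 / 10.19
V2 = 392.35 / 10.19
V2 = 38.50343474 mL, rounded to 4 dp:

38.5034 mL


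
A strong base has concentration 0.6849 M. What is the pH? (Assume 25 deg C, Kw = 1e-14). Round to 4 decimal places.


A strong base dissociates completely, so [OH-] equals the given concentration.
pOH = -log10([OH-]) = -log10(0.6849) = 0.164373
pH = 14 - pOH = 14 - 0.164373
pH = 13.835627, rounded to 4 dp:

13.8356


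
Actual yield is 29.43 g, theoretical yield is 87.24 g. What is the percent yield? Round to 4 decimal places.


% yield = 100 * actual / theoretical
% yield = 100 * 29.43 / 87.24
% yield = 33.73452545 %, rounded to 4 dp:

33.7345 %


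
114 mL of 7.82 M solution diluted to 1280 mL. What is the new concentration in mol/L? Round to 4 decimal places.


Dilution: M1*V1 = M2*V2, solve for M2.
M2 = M1*V1 / V2
M2 = 7.82 * 114 / 1280
M2 = 891.48 / 1280
M2 = 0.69646875 mol/L, rounded to 4 dp:

0.6965 mol/L


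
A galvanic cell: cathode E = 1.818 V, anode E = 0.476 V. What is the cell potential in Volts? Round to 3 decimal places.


Standard cell potential: E_cell = E_cathode - E_anode.
E_cell = 1.818 - (0.476)
E_cell = 1.342 V, rounded to 3 dp:

1.342 V


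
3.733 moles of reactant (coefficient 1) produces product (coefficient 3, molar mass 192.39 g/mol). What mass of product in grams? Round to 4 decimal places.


Use the coefficient ratio to convert reactant moles to product moles, then multiply by the product's molar mass.
moles_P = moles_R * (coeff_P / coeff_R) = 3.733 * (3/1) = 11.199
mass_P = moles_P * M_P = 11.199 * 192.39
mass_P = 2154.57561 g, rounded to 4 dp:

2154.5756 g


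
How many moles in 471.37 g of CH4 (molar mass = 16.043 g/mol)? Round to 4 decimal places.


n = mass / M
n = 471.37 / 16.043
n = 29.38166178 mol, rounded to 4 dp:

29.3817 mol


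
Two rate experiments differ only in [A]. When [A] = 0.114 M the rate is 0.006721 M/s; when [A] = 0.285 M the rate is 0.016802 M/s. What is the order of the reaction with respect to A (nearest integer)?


Rate is proportional to [A]^n, so rate2/rate1 = ([A]2/[A]1)^n. Take logs to solve for n.
rate2/rate1 = 0.016802 / 0.006721 = 2.4999
[A]2/[A]1 = 0.285 / 0.114 = 2.5
n = ln(2.4999) / ln(2.5) = 1.0
Nearest integer order:

1


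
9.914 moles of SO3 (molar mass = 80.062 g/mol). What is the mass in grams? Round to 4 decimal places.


mass = n * M
mass = 9.914 * 80.062
mass = 793.734668 g, rounded to 4 dp:

793.7347 g


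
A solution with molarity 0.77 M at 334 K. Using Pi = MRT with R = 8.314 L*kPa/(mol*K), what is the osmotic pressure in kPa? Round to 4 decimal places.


Osmotic pressure (van't Hoff): Pi = M*R*T.
RT = 8.314 * 334 = 2776.876
Pi = 0.77 * 2776.876
Pi = 2138.19452 kPa, rounded to 4 dp:

2138.1945 kPa


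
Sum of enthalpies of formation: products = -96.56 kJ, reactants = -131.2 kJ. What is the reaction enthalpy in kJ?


dH_rxn = sum(dH_f products) - sum(dH_f reactants)
dH_rxn = -96.56 - (-131.2)
dH_rxn = 34.64 kJ:

34.64 kJ


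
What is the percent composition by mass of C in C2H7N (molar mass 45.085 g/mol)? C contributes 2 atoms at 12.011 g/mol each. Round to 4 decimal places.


pct = 100 * (n_elem * M_elem) / M_total
mass_contribution = 2 * 12.011 = 24.022 g/mol
pct = 100 * 24.022 / 45.085
pct = 53.28157924 %, rounded to 4 dp:

53.2816 %


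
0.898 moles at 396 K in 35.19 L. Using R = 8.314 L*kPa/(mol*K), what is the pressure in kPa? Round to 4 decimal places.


PV = nRT, solve for P = nRT / V.
nRT = 0.898 * 8.314 * 396 = 2956.5249
P = 2956.5249 / 35.19
P = 84.01605286 kPa, rounded to 4 dp:

84.0161 kPa


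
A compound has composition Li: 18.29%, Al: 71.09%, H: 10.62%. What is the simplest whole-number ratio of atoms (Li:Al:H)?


Assume 100 g of compound, divide each mass% by atomic mass to get moles, then normalize by the smallest to get a raw atom ratio.
Moles per 100 g: Li: 18.29/6.941 = 2.6351, Al: 71.09/26.982 = 2.6347, H: 10.62/1.008 = 10.5357
Raw ratio (divide by min = 2.6347): Li: 1.0, Al: 1.0, H: 3.999
Multiply by 1 to clear fractions: Li: 1.0 ~= 1, Al: 1.0 ~= 1, H: 3.999 ~= 4
Reduce by GCD to get the simplest whole-number ratio:

1:1:4


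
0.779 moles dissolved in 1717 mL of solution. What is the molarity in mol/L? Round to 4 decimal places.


Convert volume to liters: V_L = V_mL / 1000.
V_L = 1717 / 1000 = 1.717 L
M = n / V_L = 0.779 / 1.717
M = 0.45369831 mol/L, rounded to 4 dp:

0.4537 mol/L


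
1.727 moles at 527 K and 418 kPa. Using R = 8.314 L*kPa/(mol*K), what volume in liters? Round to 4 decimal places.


PV = nRT, solve for V = nRT / P.
nRT = 1.727 * 8.314 * 527 = 7566.8125
V = 7566.8125 / 418
V = 18.10242225 L, rounded to 4 dp:

18.1024 L


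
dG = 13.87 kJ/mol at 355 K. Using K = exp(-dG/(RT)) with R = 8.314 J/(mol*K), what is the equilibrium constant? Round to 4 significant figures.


dG is in kJ/mol; multiply by 1000 to match R in J/(mol*K).
RT = 8.314 * 355 = 2951.47 J/mol
exponent = -dG*1000 / (RT) = -(13.87*1000) / 2951.47 = -4.6993532
K = exp(-4.6993532)
K = 0.0091011618, rounded to 4 significant figures:

0.009101
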